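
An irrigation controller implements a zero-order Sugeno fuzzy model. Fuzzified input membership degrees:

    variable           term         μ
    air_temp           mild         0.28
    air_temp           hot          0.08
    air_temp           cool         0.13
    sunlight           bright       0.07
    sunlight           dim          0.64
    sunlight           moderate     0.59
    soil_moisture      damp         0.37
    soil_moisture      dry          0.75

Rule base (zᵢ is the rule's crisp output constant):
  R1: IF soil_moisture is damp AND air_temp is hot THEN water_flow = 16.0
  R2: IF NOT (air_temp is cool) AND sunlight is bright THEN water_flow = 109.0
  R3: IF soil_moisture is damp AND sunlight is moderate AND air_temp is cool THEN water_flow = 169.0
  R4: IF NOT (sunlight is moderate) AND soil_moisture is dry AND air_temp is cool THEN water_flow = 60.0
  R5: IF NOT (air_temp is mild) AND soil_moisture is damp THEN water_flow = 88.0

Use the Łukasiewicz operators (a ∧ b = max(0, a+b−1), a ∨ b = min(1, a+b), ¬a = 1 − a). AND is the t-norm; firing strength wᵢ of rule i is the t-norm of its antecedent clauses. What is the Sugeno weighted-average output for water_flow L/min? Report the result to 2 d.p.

R1 (z=16.0): damp=0.37, hot=0.08; AND[max(0, a+b−1)] → w = 0.00
R2 (z=109.0): ¬cool=1−0.13=0.87, bright=0.07; AND[max(0, a+b−1)] → w = 0.00
R3 (z=169.0): damp=0.37, moderate=0.59, cool=0.13; AND[max(0, a+b−1)] → w = 0.00
R4 (z=60.0): ¬moderate=1−0.59=0.41, dry=0.75, cool=0.13; AND[max(0, a+b−1)] → w = 0.00
R5 (z=88.0): ¬mild=1−0.28=0.72, damp=0.37; AND[max(0, a+b−1)] → w = 0.09
Weighted average = (0.00·16.0 + 0.00·109.0 + 0.00·169.0 + 0.00·60.0 + 0.09·88.0) / (0.00 + 0.00 + 0.00 + 0.00 + 0.09)
  = 7.9200 / 0.0900 = 88.00

88.00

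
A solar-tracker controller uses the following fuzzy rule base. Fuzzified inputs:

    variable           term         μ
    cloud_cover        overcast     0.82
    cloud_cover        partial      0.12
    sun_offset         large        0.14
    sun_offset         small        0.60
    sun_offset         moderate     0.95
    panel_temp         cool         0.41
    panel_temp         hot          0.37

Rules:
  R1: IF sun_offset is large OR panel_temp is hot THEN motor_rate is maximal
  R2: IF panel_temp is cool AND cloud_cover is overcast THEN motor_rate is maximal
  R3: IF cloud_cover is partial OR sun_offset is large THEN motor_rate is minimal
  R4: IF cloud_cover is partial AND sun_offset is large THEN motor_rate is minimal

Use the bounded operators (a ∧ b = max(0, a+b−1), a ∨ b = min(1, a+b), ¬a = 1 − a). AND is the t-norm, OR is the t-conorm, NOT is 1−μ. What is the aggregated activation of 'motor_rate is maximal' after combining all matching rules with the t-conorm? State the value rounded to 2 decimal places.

R1: large=0.14, hot=0.37; OR[min(1, a+b)] → w = 0.51
R2: cool=0.41, overcast=0.82; AND[max(0, a+b−1)] → w = 0.23
R3: partial=0.12, large=0.14; OR[min(1, a+b)] → w = 0.26
R4: partial=0.12, large=0.14; AND[max(0, a+b−1)] → w = 0.00
Rules with consequent 'maximal': {R1, R2} → strengths 0.51, 0.23
Aggregate via t-conorm [min(1, a+b)]: 0.74

0.74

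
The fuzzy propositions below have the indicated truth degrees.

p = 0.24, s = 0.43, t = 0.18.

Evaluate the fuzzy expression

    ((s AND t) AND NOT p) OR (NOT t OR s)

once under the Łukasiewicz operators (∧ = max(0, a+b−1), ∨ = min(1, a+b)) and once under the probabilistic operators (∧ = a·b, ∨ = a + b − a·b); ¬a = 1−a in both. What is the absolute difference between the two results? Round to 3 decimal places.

0.097

Under Łukasiewicz:
  s AND t = max(0, a+b−1) on (0.43, 0.18) = 0.00
  NOT p = 1 − 0.24 = 0.76
  (s AND t) AND NOT p = max(0, a+b−1) on (0.00, 0.76) = 0.00
  NOT t = 1 − 0.18 = 0.82
  NOT t OR s = min(1, a+b) on (0.82, 0.43) = 1.00
  ((s AND t) AND NOT p) OR (NOT t OR s) = min(1, a+b) on (0.00, 1.00) = 1.00
  → value = 1.0000
Under probabilistic:
  s AND t = a·b on (0.4300, 0.1800) = 0.0774
  NOT p = 1 − 0.2400 = 0.7600
  (s AND t) AND NOT p = a·b on (0.0774, 0.7600) = 0.0588
  NOT t = 1 − 0.1800 = 0.8200
  NOT t OR s = a + b − a·b on (0.8200, 0.4300) = 0.8974
  ((s AND t) AND NOT p) OR (NOT t OR s) = a + b − a·b on (0.0588, 0.8974) = 0.9034
  → value = 0.9034
|1.0000 − 0.9034| = 0.097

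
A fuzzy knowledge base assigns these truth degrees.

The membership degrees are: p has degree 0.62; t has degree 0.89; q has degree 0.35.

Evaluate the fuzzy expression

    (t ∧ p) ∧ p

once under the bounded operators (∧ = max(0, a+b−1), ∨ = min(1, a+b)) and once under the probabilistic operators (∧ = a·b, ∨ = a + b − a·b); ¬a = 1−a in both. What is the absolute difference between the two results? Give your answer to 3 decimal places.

0.212

Under bounded:
  t ∧ p = max(0, a+b−1) on (0.89, 0.62) = 0.51
  (t ∧ p) ∧ p = max(0, a+b−1) on (0.51, 0.62) = 0.13
  → value = 0.1300
Under probabilistic:
  t ∧ p = a·b on (0.8900, 0.6200) = 0.5518
  (t ∧ p) ∧ p = a·b on (0.5518, 0.6200) = 0.3421
  → value = 0.3421
|0.1300 − 0.3421| = 0.212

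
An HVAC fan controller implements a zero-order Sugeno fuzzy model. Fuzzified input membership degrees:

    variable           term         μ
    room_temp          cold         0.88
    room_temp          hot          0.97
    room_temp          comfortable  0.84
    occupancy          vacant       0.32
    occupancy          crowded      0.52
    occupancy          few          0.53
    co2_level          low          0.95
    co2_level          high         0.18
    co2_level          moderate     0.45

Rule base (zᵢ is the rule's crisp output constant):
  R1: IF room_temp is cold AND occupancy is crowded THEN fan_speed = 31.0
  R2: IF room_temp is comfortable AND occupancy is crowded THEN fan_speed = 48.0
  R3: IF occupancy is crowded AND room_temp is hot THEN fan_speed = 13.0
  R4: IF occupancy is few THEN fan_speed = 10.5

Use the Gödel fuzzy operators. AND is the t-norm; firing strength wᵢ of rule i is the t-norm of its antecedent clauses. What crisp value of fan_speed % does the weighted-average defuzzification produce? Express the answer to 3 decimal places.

25.553

R1 (z=31.0): cold=0.88, crowded=0.52; AND[min(a, b)] → w = 0.52
R2 (z=48.0): comfortable=0.84, crowded=0.52; AND[min(a, b)] → w = 0.52
R3 (z=13.0): crowded=0.52, hot=0.97; AND[min(a, b)] → w = 0.52
R4 (z=10.5): few=0.53 → w = 0.53
Weighted average = (0.52·31.0 + 0.52·48.0 + 0.52·13.0 + 0.53·10.5) / (0.52 + 0.52 + 0.52 + 0.53)
  = 53.4050 / 2.0900 = 25.553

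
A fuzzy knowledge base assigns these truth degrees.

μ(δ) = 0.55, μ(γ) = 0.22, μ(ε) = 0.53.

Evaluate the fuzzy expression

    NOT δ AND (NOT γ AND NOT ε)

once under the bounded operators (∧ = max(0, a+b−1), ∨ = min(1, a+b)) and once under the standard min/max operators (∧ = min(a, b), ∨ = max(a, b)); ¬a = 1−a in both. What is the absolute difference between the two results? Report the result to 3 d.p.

Under bounded:
  NOT δ = 1 − 0.55 = 0.45
  NOT γ = 1 − 0.22 = 0.78
  NOT ε = 1 − 0.53 = 0.47
  NOT γ AND NOT ε = max(0, a+b−1) on (0.78, 0.47) = 0.25
  NOT δ AND (NOT γ AND NOT ε) = max(0, a+b−1) on (0.45, 0.25) = 0.00
  → value = 0.0000
Under standard min/max:
  NOT δ = 1 − 0.55 = 0.45
  NOT γ = 1 − 0.22 = 0.78
  NOT ε = 1 − 0.53 = 0.47
  NOT γ AND NOT ε = min(a, b) on (0.78, 0.47) = 0.47
  NOT δ AND (NOT γ AND NOT ε) = min(a, b) on (0.45, 0.47) = 0.45
  → value = 0.4500
|0.0000 − 0.4500| = 0.450

0.450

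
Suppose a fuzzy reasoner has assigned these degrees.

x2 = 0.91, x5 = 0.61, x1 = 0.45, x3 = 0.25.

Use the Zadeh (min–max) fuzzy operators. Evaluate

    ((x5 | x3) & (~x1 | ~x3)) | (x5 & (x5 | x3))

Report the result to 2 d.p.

x5 | x3 = max(a, b) on (0.61, 0.25) = 0.61
~x1 = 1 − 0.45 = 0.55
~x3 = 1 − 0.25 = 0.75
~x1 | ~x3 = max(a, b) on (0.55, 0.75) = 0.75
(x5 | x3) & (~x1 | ~x3) = min(a, b) on (0.61, 0.75) = 0.61
x5 | x3 = max(a, b) on (0.61, 0.25) = 0.61
x5 & (x5 | x3) = min(a, b) on (0.61, 0.61) = 0.61
((x5 | x3) & (~x1 | ~x3)) | (x5 & (x5 | x3)) = max(a, b) on (0.61, 0.61) = 0.61

0.61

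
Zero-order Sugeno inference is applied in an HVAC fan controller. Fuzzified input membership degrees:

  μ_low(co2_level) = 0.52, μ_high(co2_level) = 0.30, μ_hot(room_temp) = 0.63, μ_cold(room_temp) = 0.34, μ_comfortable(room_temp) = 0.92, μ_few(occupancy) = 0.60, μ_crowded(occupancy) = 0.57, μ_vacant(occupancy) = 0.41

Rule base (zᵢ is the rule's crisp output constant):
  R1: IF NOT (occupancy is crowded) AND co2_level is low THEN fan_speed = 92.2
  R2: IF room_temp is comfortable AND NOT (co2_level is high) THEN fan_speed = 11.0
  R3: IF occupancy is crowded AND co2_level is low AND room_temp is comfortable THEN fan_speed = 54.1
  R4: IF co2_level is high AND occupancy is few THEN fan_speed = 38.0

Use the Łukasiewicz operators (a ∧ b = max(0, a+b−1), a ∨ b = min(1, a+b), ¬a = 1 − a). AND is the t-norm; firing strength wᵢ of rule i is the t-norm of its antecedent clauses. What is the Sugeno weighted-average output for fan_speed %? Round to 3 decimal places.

R1 (z=92.2): ¬crowded=1−0.57=0.43, low=0.52; AND[max(0, a+b−1)] → w = 0.00
R2 (z=11.0): comfortable=0.92, ¬high=1−0.30=0.70; AND[max(0, a+b−1)] → w = 0.62
R3 (z=54.1): crowded=0.57, low=0.52, comfortable=0.92; AND[max(0, a+b−1)] → w = 0.01
R4 (z=38.0): high=0.30, few=0.60; AND[max(0, a+b−1)] → w = 0.00
Weighted average = (0.00·92.2 + 0.62·11.0 + 0.01·54.1 + 0.00·38.0) / (0.00 + 0.62 + 0.01 + 0.00)
  = 7.3610 / 0.6300 = 11.684

11.684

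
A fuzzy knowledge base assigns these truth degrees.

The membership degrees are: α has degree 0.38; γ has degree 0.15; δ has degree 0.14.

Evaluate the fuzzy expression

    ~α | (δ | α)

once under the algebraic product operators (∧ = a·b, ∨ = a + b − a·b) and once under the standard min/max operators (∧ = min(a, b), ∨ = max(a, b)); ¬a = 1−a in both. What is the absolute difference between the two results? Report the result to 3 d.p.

0.177

Under algebraic product:
  ~α = 1 − 0.3800 = 0.6200
  δ | α = a + b − a·b on (0.1400, 0.3800) = 0.4668
  ~α | (δ | α) = a + b − a·b on (0.6200, 0.4668) = 0.7974
  → value = 0.7974
Under standard min/max:
  ~α = 1 − 0.38 = 0.62
  δ | α = max(a, b) on (0.14, 0.38) = 0.38
  ~α | (δ | α) = max(a, b) on (0.62, 0.38) = 0.62
  → value = 0.6200
|0.7974 − 0.6200| = 0.177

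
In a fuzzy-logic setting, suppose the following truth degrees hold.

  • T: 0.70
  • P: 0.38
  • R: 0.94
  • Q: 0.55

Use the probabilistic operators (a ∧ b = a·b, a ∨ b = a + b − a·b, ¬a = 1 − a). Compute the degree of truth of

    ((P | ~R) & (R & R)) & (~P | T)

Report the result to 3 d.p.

~R = 1 − 0.9400 = 0.0600
P | ~R = a + b − a·b on (0.3800, 0.0600) = 0.4172
R & R = a·b on (0.9400, 0.9400) = 0.8836
(P | ~R) & (R & R) = a·b on (0.4172, 0.8836) = 0.3686
~P = 1 − 0.3800 = 0.6200
~P | T = a + b − a·b on (0.6200, 0.7000) = 0.8860
((P | ~R) & (R & R)) & (~P | T) = a·b on (0.3686, 0.8860) = 0.3266

0.327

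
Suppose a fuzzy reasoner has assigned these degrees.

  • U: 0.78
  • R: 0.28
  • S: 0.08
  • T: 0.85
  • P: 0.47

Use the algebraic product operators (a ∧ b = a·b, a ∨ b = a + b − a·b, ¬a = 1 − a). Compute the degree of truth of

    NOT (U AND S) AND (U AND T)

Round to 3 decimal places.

0.622

U AND S = a·b on (0.7800, 0.0800) = 0.0624
NOT (U AND S) = 1 − 0.0624 = 0.9376
U AND T = a·b on (0.7800, 0.8500) = 0.6630
NOT (U AND S) AND (U AND T) = a·b on (0.9376, 0.6630) = 0.6216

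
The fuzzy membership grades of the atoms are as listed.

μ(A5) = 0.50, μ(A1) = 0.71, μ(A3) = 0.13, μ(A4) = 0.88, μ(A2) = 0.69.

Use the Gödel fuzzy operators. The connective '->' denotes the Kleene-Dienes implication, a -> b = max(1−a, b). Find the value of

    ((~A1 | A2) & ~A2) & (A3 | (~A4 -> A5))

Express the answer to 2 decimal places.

0.31

~A1 = 1 − 0.71 = 0.29
~A1 | A2 = max(a, b) on (0.29, 0.69) = 0.69
~A2 = 1 − 0.69 = 0.31
(~A1 | A2) & ~A2 = min(a, b) on (0.69, 0.31) = 0.31
~A4 = 1 − 0.88 = 0.12
~A4 -> A5  [Kleene-Dienes: max(1−a, b)] with a=0.12, b=0.50 → 0.88
A3 | (~A4 -> A5) = max(a, b) on (0.13, 0.88) = 0.88
((~A1 | A2) & ~A2) & (A3 | (~A4 -> A5)) = min(a, b) on (0.31, 0.88) = 0.31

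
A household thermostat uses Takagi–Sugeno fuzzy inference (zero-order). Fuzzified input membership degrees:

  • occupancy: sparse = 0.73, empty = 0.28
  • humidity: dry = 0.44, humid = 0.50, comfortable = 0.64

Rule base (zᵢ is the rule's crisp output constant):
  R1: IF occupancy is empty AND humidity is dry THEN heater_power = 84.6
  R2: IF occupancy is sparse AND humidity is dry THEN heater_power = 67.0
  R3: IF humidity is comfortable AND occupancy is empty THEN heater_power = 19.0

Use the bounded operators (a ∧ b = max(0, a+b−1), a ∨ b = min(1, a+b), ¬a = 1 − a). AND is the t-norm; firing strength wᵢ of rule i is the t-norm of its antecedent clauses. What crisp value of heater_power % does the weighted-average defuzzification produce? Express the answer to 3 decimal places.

R1 (z=84.6): empty=0.28, dry=0.44; AND[max(0, a+b−1)] → w = 0.00
R2 (z=67.0): sparse=0.73, dry=0.44; AND[max(0, a+b−1)] → w = 0.17
R3 (z=19.0): comfortable=0.64, empty=0.28; AND[max(0, a+b−1)] → w = 0.00
Weighted average = (0.00·84.6 + 0.17·67.0 + 0.00·19.0) / (0.00 + 0.17 + 0.00)
  = 11.3900 / 0.1700 = 67.000

67.000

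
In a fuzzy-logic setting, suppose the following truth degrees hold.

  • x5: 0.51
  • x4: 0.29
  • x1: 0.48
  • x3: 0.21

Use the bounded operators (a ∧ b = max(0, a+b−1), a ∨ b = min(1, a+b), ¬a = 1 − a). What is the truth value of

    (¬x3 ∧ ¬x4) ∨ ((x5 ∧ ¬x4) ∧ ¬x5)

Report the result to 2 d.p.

0.50

¬x3 = 1 − 0.21 = 0.79
¬x4 = 1 − 0.29 = 0.71
¬x3 ∧ ¬x4 = max(0, a+b−1) on (0.79, 0.71) = 0.50
¬x4 = 1 − 0.29 = 0.71
x5 ∧ ¬x4 = max(0, a+b−1) on (0.51, 0.71) = 0.22
¬x5 = 1 − 0.51 = 0.49
(x5 ∧ ¬x4) ∧ ¬x5 = max(0, a+b−1) on (0.22, 0.49) = 0.00
(¬x3 ∧ ¬x4) ∨ ((x5 ∧ ¬x4) ∧ ¬x5) = min(1, a+b) on (0.50, 0.00) = 0.50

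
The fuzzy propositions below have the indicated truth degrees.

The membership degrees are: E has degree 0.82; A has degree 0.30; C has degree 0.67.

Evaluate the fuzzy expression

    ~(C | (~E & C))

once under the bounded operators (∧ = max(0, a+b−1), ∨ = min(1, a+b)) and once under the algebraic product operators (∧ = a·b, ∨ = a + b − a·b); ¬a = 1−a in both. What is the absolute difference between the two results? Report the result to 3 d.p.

0.040

Under bounded:
  ~E = 1 − 0.82 = 0.18
  ~E & C = max(0, a+b−1) on (0.18, 0.67) = 0.00
  C | (~E & C) = min(1, a+b) on (0.67, 0.00) = 0.67
  ~(C | (~E & C)) = 1 − 0.67 = 0.33
  → value = 0.3300
Under algebraic product:
  ~E = 1 − 0.8200 = 0.1800
  ~E & C = a·b on (0.1800, 0.6700) = 0.1206
  C | (~E & C) = a + b − a·b on (0.6700, 0.1206) = 0.7098
  ~(C | (~E & C)) = 1 − 0.7098 = 0.2902
  → value = 0.2902
|0.3300 − 0.2902| = 0.040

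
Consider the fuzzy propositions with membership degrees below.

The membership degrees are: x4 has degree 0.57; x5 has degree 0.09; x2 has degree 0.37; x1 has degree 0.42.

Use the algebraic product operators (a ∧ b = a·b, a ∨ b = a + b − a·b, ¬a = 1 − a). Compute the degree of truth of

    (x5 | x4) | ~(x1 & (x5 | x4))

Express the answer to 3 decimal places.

x5 | x4 = a + b − a·b on (0.0900, 0.5700) = 0.6087
x5 | x4 = a + b − a·b on (0.0900, 0.5700) = 0.6087
x1 & (x5 | x4) = a·b on (0.4200, 0.6087) = 0.2557
~(x1 & (x5 | x4)) = 1 − 0.2557 = 0.7443
(x5 | x4) | ~(x1 & (x5 | x4)) = a + b − a·b on (0.6087, 0.7443) = 0.9000

0.900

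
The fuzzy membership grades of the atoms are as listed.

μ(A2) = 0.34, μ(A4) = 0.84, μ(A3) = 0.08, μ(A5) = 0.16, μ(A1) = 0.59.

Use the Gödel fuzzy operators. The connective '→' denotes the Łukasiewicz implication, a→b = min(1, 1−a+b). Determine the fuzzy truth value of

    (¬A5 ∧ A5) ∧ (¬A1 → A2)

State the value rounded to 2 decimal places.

¬A5 = 1 − 0.16 = 0.84
¬A5 ∧ A5 = min(a, b) on (0.84, 0.16) = 0.16
¬A1 = 1 − 0.59 = 0.41
¬A1 → A2  [Łukasiewicz: min(1, 1−a+b)] with a=0.41, b=0.34 → 0.93
(¬A5 ∧ A5) ∧ (¬A1 → A2) = min(a, b) on (0.16, 0.93) = 0.16

0.16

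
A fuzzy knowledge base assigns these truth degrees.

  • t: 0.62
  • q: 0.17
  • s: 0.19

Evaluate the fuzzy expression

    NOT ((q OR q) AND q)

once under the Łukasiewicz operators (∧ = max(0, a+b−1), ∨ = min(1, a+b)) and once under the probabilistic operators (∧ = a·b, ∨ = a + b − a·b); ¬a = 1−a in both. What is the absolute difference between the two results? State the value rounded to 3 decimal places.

0.053

Under Łukasiewicz:
  q OR q = min(1, a+b) on (0.17, 0.17) = 0.34
  (q OR q) AND q = max(0, a+b−1) on (0.34, 0.17) = 0.00
  NOT ((q OR q) AND q) = 1 − 0.00 = 1.00
  → value = 1.0000
Under probabilistic:
  q OR q = a + b − a·b on (0.1700, 0.1700) = 0.3111
  (q OR q) AND q = a·b on (0.3111, 0.1700) = 0.0529
  NOT ((q OR q) AND q) = 1 − 0.0529 = 0.9471
  → value = 0.9471
|1.0000 − 0.9471| = 0.053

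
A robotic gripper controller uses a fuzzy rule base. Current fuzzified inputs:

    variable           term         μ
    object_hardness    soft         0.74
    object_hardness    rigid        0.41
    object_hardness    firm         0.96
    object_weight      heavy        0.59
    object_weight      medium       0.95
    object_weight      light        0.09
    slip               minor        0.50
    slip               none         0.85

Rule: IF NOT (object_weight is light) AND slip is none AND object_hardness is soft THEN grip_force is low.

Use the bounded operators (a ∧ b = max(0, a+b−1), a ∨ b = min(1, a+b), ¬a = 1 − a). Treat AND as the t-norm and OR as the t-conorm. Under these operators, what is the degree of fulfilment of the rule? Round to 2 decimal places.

firing strength: ¬light=1−0.09=0.91, none=0.85, soft=0.74; AND[max(0, a+b−1)] → w = 0.50

0.50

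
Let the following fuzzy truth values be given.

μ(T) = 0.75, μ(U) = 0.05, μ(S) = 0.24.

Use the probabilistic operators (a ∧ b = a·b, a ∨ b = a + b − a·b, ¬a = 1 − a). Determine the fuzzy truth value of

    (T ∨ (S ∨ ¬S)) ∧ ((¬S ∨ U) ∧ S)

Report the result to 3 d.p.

¬S = 1 − 0.2400 = 0.7600
S ∨ ¬S = a + b − a·b on (0.2400, 0.7600) = 0.8176
T ∨ (S ∨ ¬S) = a + b − a·b on (0.7500, 0.8176) = 0.9544
¬S = 1 − 0.2400 = 0.7600
¬S ∨ U = a + b − a·b on (0.7600, 0.0500) = 0.7720
(¬S ∨ U) ∧ S = a·b on (0.7720, 0.2400) = 0.1853
(T ∨ (S ∨ ¬S)) ∧ ((¬S ∨ U) ∧ S) = a·b on (0.9544, 0.1853) = 0.1768

0.177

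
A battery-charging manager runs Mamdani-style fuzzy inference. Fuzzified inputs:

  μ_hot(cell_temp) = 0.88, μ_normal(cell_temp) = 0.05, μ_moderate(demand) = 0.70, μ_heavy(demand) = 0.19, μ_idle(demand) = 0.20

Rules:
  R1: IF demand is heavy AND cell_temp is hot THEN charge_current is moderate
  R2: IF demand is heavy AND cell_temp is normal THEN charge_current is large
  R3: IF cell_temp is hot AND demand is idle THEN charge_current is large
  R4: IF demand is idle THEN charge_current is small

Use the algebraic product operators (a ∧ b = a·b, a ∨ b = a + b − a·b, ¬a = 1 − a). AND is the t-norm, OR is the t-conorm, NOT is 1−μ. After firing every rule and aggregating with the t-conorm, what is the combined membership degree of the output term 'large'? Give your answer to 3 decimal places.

0.184

R1: heavy=0.19, hot=0.88; AND[a·b] → w = 0.1672
R2: heavy=0.19, normal=0.05; AND[a·b] → w = 0.0095
R3: hot=0.88, idle=0.20; AND[a·b] → w = 0.1760
R4: idle=0.20 → w = 0.2000
Rules with consequent 'large': {R2, R3} → strengths 0.0095, 0.1760
Aggregate via t-conorm [a + b − a·b]: 0.1838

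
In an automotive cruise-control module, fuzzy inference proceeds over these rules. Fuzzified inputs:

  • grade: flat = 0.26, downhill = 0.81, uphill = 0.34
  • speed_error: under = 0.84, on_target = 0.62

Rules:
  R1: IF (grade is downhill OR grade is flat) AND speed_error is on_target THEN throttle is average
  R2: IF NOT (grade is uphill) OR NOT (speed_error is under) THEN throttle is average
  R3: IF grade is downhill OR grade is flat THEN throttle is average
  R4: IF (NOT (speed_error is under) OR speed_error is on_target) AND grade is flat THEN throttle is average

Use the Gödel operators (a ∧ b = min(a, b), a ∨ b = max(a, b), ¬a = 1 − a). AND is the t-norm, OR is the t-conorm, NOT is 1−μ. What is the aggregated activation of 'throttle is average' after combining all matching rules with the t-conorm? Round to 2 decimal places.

0.81

R1: (downhill=0.81 OR flat=0.26) = 0.81; AND[min(a, b)] with on_target=0.62 → w = 0.62
R2: ¬uphill=1−0.34=0.66, ¬under=1−0.84=0.16; OR[max(a, b)] → w = 0.66
R3: downhill=0.81, flat=0.26; OR[max(a, b)] → w = 0.81
R4: (¬under=1−0.84=0.16 OR on_target=0.62) = 0.62; AND[min(a, b)] with flat=0.26 → w = 0.26
Rules with consequent 'average': {R1, R2, R3, R4} → strengths 0.62, 0.66, 0.81, 0.26
Aggregate via t-conorm [max(a, b)]: 0.81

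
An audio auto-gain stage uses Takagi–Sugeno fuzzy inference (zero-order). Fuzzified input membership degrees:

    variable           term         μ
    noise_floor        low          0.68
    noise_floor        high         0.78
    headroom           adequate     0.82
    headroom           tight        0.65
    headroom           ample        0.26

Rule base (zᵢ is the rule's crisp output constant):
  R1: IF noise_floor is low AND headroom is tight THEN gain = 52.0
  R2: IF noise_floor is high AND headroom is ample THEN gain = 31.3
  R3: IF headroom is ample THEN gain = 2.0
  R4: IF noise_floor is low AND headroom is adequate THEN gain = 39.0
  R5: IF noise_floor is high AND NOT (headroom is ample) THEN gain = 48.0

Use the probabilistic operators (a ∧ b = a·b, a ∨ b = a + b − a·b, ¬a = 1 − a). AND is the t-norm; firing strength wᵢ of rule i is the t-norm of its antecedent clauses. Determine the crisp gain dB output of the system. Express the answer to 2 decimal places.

38.88

R1 (z=52.0): low=0.68, tight=0.65; AND[a·b] → w = 0.4420
R2 (z=31.3): high=0.78, ample=0.26; AND[a·b] → w = 0.2028
R3 (z=2.0): ample=0.26 → w = 0.2600
R4 (z=39.0): low=0.68, adequate=0.82; AND[a·b] → w = 0.5576
R5 (z=48.0): high=0.78, ¬ample=1−0.26=0.74; AND[a·b] → w = 0.5772
Weighted average = (0.4420·52.0 + 0.2028·31.3 + 0.2600·2.0 + 0.5576·39.0 + 0.5772·48.0) / (0.4420 + 0.2028 + 0.2600 + 0.5576 + 0.5772)
  = 79.3036 / 2.0396 = 38.88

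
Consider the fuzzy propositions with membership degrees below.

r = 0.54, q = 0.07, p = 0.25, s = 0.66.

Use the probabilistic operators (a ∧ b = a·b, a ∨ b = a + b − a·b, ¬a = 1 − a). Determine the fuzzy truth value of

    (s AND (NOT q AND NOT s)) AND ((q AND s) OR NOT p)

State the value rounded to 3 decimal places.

NOT q = 1 − 0.0700 = 0.9300
NOT s = 1 − 0.6600 = 0.3400
NOT q AND NOT s = a·b on (0.9300, 0.3400) = 0.3162
s AND (NOT q AND NOT s) = a·b on (0.6600, 0.3162) = 0.2087
q AND s = a·b on (0.0700, 0.6600) = 0.0462
NOT p = 1 − 0.2500 = 0.7500
(q AND s) OR NOT p = a + b − a·b on (0.0462, 0.7500) = 0.7616
(s AND (NOT q AND NOT s)) AND ((q AND s) OR NOT p) = a·b on (0.2087, 0.7616) = 0.1589

0.159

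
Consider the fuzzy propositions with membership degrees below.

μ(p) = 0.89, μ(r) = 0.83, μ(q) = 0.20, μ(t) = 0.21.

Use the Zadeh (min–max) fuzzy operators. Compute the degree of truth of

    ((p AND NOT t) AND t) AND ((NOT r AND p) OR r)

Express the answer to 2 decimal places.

NOT t = 1 − 0.21 = 0.79
p AND NOT t = min(a, b) on (0.89, 0.79) = 0.79
(p AND NOT t) AND t = min(a, b) on (0.79, 0.21) = 0.21
NOT r = 1 − 0.83 = 0.17
NOT r AND p = min(a, b) on (0.17, 0.89) = 0.17
(NOT r AND p) OR r = max(a, b) on (0.17, 0.83) = 0.83
((p AND NOT t) AND t) AND ((NOT r AND p) OR r) = min(a, b) on (0.21, 0.83) = 0.21

0.21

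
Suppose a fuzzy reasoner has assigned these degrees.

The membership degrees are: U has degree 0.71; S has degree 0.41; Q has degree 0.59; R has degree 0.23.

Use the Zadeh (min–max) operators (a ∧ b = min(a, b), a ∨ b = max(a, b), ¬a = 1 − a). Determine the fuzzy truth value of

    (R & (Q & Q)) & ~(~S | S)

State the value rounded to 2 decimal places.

Q & Q = min(a, b) on (0.59, 0.59) = 0.59
R & (Q & Q) = min(a, b) on (0.23, 0.59) = 0.23
~S = 1 − 0.41 = 0.59
~S | S = max(a, b) on (0.59, 0.41) = 0.59
~(~S | S) = 1 − 0.59 = 0.41
(R & (Q & Q)) & ~(~S | S) = min(a, b) on (0.23, 0.41) = 0.23

0.23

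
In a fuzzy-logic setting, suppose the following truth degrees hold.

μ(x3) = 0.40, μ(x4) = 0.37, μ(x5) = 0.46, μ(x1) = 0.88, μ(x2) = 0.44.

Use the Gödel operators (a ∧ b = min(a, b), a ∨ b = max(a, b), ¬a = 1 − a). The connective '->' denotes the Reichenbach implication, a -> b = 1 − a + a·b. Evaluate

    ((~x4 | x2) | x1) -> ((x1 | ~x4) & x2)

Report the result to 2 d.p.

~x4 = 1 − 0.37 = 0.63
~x4 | x2 = max(a, b) on (0.63, 0.44) = 0.63
(~x4 | x2) | x1 = max(a, b) on (0.63, 0.88) = 0.88
~x4 = 1 − 0.37 = 0.63
x1 | ~x4 = max(a, b) on (0.88, 0.63) = 0.88
(x1 | ~x4) & x2 = min(a, b) on (0.88, 0.44) = 0.44
((~x4 | x2) | x1) -> ((x1 | ~x4) & x2)  [Reichenbach: 1 − a + a·b] with a=0.88, b=0.44 → 0.51

0.51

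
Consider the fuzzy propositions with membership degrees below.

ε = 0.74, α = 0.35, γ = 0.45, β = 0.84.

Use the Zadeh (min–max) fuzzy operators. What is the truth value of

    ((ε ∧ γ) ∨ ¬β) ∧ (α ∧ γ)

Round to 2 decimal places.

0.35

ε ∧ γ = min(a, b) on (0.74, 0.45) = 0.45
¬β = 1 − 0.84 = 0.16
(ε ∧ γ) ∨ ¬β = max(a, b) on (0.45, 0.16) = 0.45
α ∧ γ = min(a, b) on (0.35, 0.45) = 0.35
((ε ∧ γ) ∨ ¬β) ∧ (α ∧ γ) = min(a, b) on (0.45, 0.35) = 0.35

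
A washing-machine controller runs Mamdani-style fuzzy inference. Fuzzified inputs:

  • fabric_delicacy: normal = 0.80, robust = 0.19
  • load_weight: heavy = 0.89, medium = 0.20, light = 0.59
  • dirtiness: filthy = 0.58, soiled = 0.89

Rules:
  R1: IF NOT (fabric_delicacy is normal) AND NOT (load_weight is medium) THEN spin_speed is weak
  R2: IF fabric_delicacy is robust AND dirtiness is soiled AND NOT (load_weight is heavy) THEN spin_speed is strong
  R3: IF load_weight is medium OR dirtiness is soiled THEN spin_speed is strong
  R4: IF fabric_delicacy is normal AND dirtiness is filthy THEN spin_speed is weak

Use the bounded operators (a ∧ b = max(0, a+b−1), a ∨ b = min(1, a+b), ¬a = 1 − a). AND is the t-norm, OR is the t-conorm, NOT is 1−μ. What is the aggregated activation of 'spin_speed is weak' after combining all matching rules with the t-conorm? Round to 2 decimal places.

R1: ¬normal=1−0.80=0.20, ¬medium=1−0.20=0.80; AND[max(0, a+b−1)] → w = 0.00
R2: robust=0.19, soiled=0.89, ¬heavy=1−0.89=0.11; AND[max(0, a+b−1)] → w = 0.00
R3: medium=0.20, soiled=0.89; OR[min(1, a+b)] → w = 1.00
R4: normal=0.80, filthy=0.58; AND[max(0, a+b−1)] → w = 0.38
Rules with consequent 'weak': {R1, R4} → strengths 0.00, 0.38
Aggregate via t-conorm [min(1, a+b)]: 0.38

0.38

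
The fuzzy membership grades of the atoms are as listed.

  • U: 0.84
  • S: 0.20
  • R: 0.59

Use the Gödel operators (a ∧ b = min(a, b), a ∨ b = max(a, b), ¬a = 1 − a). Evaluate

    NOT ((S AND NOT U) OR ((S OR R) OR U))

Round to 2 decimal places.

NOT U = 1 − 0.84 = 0.16
S AND NOT U = min(a, b) on (0.20, 0.16) = 0.16
S OR R = max(a, b) on (0.20, 0.59) = 0.59
(S OR R) OR U = max(a, b) on (0.59, 0.84) = 0.84
(S AND NOT U) OR ((S OR R) OR U) = max(a, b) on (0.16, 0.84) = 0.84
NOT ((S AND NOT U) OR ((S OR R) OR U)) = 1 − 0.84 = 0.16

0.16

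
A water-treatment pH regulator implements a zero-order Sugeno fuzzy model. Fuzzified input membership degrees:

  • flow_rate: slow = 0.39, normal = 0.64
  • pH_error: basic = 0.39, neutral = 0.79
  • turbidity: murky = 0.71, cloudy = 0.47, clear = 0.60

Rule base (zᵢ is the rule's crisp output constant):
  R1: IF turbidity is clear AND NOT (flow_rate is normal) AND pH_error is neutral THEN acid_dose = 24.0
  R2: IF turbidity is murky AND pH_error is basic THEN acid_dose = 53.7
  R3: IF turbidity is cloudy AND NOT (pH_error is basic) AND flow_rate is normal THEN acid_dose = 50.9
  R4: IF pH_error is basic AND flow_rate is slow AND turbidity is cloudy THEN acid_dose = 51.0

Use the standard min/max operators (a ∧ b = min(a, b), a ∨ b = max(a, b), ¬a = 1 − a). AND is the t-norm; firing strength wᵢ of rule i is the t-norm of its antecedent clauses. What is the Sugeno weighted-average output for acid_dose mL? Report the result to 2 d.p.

R1 (z=24.0): clear=0.60, ¬normal=1−0.64=0.36, neutral=0.79; AND[min(a, b)] → w = 0.36
R2 (z=53.7): murky=0.71, basic=0.39; AND[min(a, b)] → w = 0.39
R3 (z=50.9): cloudy=0.47, ¬basic=1−0.39=0.61, normal=0.64; AND[min(a, b)] → w = 0.47
R4 (z=51.0): basic=0.39, slow=0.39, cloudy=0.47; AND[min(a, b)] → w = 0.39
Weighted average = (0.36·24.0 + 0.39·53.7 + 0.47·50.9 + 0.39·51.0) / (0.36 + 0.39 + 0.47 + 0.39)
  = 73.3960 / 1.6100 = 45.59

45.59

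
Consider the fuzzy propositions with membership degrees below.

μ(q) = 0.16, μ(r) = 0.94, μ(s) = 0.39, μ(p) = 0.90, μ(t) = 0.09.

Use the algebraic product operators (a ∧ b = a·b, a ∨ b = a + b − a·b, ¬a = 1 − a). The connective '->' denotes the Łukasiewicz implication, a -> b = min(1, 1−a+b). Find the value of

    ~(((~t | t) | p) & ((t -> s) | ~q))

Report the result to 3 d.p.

~t = 1 − 0.0900 = 0.9100
~t | t = a + b − a·b on (0.9100, 0.0900) = 0.9181
(~t | t) | p = a + b − a·b on (0.9181, 0.9000) = 0.9918
t -> s  [Łukasiewicz: min(1, 1−a+b)] with a=0.0900, b=0.3900 → 1.0000
~q = 1 − 0.1600 = 0.8400
(t -> s) | ~q = a + b − a·b on (1.0000, 0.8400) = 1.0000
((~t | t) | p) & ((t -> s) | ~q) = a·b on (0.9918, 1.0000) = 0.9918
~(((~t | t) | p) & ((t -> s) | ~q)) = 1 − 0.9918 = 0.0082

0.008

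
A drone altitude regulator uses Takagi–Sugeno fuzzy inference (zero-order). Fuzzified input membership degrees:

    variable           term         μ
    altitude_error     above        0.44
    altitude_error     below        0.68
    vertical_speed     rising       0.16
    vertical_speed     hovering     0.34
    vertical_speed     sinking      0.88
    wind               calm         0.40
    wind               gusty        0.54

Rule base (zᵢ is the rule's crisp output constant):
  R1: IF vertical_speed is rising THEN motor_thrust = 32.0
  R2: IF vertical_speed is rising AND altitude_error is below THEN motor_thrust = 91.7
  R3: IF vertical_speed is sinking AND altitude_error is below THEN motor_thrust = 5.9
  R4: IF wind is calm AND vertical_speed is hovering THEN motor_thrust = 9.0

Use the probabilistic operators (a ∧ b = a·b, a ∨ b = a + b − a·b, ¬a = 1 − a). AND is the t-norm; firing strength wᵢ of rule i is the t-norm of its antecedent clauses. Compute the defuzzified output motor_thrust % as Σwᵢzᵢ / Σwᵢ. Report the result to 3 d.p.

19.788

R1 (z=32.0): rising=0.16 → w = 0.1600
R2 (z=91.7): rising=0.16, below=0.68; AND[a·b] → w = 0.1088
R3 (z=5.9): sinking=0.88, below=0.68; AND[a·b] → w = 0.5984
R4 (z=9.0): calm=0.40, hovering=0.34; AND[a·b] → w = 0.1360
Weighted average = (0.1600·32.0 + 0.1088·91.7 + 0.5984·5.9 + 0.1360·9.0) / (0.1600 + 0.1088 + 0.5984 + 0.1360)
  = 19.8515 / 1.0032 = 19.788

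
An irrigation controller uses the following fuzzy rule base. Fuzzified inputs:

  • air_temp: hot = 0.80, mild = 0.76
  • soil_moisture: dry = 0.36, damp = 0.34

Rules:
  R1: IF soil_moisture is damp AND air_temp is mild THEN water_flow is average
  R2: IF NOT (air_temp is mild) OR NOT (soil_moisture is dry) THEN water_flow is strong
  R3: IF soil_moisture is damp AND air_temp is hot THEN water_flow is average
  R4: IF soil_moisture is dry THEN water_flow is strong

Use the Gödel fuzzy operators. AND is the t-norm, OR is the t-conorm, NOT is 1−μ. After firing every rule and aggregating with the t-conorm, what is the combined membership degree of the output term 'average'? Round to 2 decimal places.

0.34

R1: damp=0.34, mild=0.76; AND[min(a, b)] → w = 0.34
R2: ¬mild=1−0.76=0.24, ¬dry=1−0.36=0.64; OR[max(a, b)] → w = 0.64
R3: damp=0.34, hot=0.80; AND[min(a, b)] → w = 0.34
R4: dry=0.36 → w = 0.36
Rules with consequent 'average': {R1, R3} → strengths 0.34, 0.34
Aggregate via t-conorm [max(a, b)]: 0.34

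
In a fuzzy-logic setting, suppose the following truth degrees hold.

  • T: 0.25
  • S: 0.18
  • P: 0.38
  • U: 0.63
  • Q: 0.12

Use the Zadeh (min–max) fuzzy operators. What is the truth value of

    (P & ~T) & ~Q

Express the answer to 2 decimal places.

0.38

~T = 1 − 0.25 = 0.75
P & ~T = min(a, b) on (0.38, 0.75) = 0.38
~Q = 1 − 0.12 = 0.88
(P & ~T) & ~Q = min(a, b) on (0.38, 0.88) = 0.38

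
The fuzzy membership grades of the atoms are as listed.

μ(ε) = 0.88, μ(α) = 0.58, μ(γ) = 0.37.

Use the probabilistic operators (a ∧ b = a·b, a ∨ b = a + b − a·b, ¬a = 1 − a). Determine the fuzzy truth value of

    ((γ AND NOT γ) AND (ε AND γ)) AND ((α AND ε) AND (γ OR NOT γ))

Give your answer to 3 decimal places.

0.030

NOT γ = 1 − 0.3700 = 0.6300
γ AND NOT γ = a·b on (0.3700, 0.6300) = 0.2331
ε AND γ = a·b on (0.8800, 0.3700) = 0.3256
(γ AND NOT γ) AND (ε AND γ) = a·b on (0.2331, 0.3256) = 0.0759
α AND ε = a·b on (0.5800, 0.8800) = 0.5104
NOT γ = 1 − 0.3700 = 0.6300
γ OR NOT γ = a + b − a·b on (0.3700, 0.6300) = 0.7669
(α AND ε) AND (γ OR NOT γ) = a·b on (0.5104, 0.7669) = 0.3914
((γ AND NOT γ) AND (ε AND γ)) AND ((α AND ε) AND (γ OR NOT γ)) = a·b on (0.0759, 0.3914) = 0.0297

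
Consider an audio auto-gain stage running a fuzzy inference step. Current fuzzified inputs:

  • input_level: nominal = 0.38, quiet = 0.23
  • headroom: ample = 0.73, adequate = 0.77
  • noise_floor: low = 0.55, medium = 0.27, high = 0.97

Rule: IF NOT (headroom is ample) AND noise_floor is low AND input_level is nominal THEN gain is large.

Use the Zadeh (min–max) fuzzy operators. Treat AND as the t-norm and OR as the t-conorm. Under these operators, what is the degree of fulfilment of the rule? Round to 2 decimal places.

firing strength: ¬ample=1−0.73=0.27, low=0.55, nominal=0.38; AND[min(a, b)] → w = 0.27

0.27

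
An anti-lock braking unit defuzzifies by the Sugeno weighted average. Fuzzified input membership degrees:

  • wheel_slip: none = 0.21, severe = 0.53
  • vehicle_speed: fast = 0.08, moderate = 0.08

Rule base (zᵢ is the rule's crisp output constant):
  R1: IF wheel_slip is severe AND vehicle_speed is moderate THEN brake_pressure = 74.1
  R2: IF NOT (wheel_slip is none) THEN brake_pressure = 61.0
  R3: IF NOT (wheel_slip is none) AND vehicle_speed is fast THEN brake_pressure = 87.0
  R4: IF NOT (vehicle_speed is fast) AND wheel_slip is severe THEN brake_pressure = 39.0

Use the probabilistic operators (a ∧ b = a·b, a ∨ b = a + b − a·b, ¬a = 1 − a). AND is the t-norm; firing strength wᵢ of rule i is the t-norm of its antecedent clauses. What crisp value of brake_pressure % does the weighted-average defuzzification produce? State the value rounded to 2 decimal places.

R1 (z=74.1): severe=0.53, moderate=0.08; AND[a·b] → w = 0.0424
R2 (z=61.0): ¬none=1−0.21=0.79 → w = 0.7900
R3 (z=87.0): ¬none=1−0.21=0.79, fast=0.08; AND[a·b] → w = 0.0632
R4 (z=39.0): ¬fast=1−0.08=0.92, severe=0.53; AND[a·b] → w = 0.4876
Weighted average = (0.0424·74.1 + 0.7900·61.0 + 0.0632·87.0 + 0.4876·39.0) / (0.0424 + 0.7900 + 0.0632 + 0.4876)
  = 75.8466 / 1.3832 = 54.83

54.83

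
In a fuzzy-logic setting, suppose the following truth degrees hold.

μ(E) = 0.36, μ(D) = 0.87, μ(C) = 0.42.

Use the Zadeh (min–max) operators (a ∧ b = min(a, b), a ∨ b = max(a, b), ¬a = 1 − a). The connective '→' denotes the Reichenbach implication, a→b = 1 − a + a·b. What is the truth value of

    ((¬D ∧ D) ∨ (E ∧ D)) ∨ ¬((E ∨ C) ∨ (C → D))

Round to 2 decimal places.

¬D = 1 − 0.87 = 0.13
¬D ∧ D = min(a, b) on (0.13, 0.87) = 0.13
E ∧ D = min(a, b) on (0.36, 0.87) = 0.36
(¬D ∧ D) ∨ (E ∧ D) = max(a, b) on (0.13, 0.36) = 0.36
E ∨ C = max(a, b) on (0.36, 0.42) = 0.42
C → D  [Reichenbach: 1 − a + a·b] with a=0.42, b=0.87 → 0.95
(E ∨ C) ∨ (C → D) = max(a, b) on (0.42, 0.95) = 0.95
¬((E ∨ C) ∨ (C → D)) = 1 − 0.95 = 0.05
((¬D ∧ D) ∨ (E ∧ D)) ∨ ¬((E ∨ C) ∨ (C → D)) = max(a, b) on (0.36, 0.05) = 0.36

0.36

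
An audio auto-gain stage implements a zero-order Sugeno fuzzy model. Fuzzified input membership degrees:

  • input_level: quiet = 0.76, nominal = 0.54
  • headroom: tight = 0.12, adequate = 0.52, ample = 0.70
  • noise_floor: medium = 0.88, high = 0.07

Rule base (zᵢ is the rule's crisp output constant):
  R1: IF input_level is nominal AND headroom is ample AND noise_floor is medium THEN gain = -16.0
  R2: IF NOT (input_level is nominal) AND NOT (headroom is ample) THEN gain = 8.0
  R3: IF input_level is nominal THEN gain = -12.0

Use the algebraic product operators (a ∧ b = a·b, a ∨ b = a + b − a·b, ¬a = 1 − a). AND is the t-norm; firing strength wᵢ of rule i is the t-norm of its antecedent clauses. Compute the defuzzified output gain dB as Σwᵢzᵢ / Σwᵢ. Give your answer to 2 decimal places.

R1 (z=-16.0): nominal=0.54, ample=0.70, medium=0.88; AND[a·b] → w = 0.3326
R2 (z=8.0): ¬nominal=1−0.54=0.46, ¬ample=1−0.70=0.30; AND[a·b] → w = 0.1380
R3 (z=-12.0): nominal=0.54 → w = 0.5400
Weighted average = (0.3326·-16.0 + 0.1380·8.0 + 0.5400·-12.0) / (0.3326 + 0.1380 + 0.5400)
  = -10.6982 / 1.0106 = -10.59

-10.59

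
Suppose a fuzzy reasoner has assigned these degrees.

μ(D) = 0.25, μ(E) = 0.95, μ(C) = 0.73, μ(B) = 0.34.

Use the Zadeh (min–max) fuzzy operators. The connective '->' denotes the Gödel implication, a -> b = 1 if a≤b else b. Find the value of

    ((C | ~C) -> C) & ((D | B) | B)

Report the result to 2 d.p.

0.34

~C = 1 − 0.73 = 0.27
C | ~C = max(a, b) on (0.73, 0.27) = 0.73
(C | ~C) -> C  [Gödel: 1 if a≤b else b] with a=0.73, b=0.73 → 1.00
D | B = max(a, b) on (0.25, 0.34) = 0.34
(D | B) | B = max(a, b) on (0.34, 0.34) = 0.34
((C | ~C) -> C) & ((D | B) | B) = min(a, b) on (1.00, 0.34) = 0.34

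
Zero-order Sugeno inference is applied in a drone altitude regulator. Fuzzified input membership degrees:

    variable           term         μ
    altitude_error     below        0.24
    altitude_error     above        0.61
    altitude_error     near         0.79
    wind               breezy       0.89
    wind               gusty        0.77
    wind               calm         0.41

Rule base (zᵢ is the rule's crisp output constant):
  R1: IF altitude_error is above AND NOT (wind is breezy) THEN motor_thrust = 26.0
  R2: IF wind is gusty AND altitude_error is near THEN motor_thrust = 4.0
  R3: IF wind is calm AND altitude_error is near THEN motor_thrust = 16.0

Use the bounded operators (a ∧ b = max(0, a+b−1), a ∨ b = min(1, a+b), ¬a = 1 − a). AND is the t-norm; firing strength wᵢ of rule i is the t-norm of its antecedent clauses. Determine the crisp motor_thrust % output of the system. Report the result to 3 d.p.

R1 (z=26.0): above=0.61, ¬breezy=1−0.89=0.11; AND[max(0, a+b−1)] → w = 0.00
R2 (z=4.0): gusty=0.77, near=0.79; AND[max(0, a+b−1)] → w = 0.56
R3 (z=16.0): calm=0.41, near=0.79; AND[max(0, a+b−1)] → w = 0.20
Weighted average = (0.00·26.0 + 0.56·4.0 + 0.20·16.0) / (0.00 + 0.56 + 0.20)
  = 5.4400 / 0.7600 = 7.158

7.158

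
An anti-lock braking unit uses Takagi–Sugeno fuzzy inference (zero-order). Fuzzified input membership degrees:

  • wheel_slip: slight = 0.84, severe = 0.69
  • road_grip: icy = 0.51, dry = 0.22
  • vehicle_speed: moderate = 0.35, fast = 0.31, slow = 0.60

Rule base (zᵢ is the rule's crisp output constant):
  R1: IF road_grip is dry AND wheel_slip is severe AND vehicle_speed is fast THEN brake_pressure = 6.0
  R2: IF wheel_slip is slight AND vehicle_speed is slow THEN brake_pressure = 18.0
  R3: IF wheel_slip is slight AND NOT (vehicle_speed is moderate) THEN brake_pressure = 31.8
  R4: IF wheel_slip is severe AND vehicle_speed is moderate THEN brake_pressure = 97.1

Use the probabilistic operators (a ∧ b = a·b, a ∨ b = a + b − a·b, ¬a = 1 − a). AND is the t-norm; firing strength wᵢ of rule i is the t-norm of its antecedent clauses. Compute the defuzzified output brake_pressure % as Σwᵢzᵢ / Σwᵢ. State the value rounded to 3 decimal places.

R1 (z=6.0): dry=0.22, severe=0.69, fast=0.31; AND[a·b] → w = 0.0471
R2 (z=18.0): slight=0.84, slow=0.60; AND[a·b] → w = 0.5040
R3 (z=31.8): slight=0.84, ¬moderate=1−0.35=0.65; AND[a·b] → w = 0.5460
R4 (z=97.1): severe=0.69, moderate=0.35; AND[a·b] → w = 0.2415
Weighted average = (0.0471·6.0 + 0.5040·18.0 + 0.5460·31.8 + 0.2415·97.1) / (0.0471 + 0.5040 + 0.5460 + 0.2415)
  = 50.1668 / 1.3386 = 37.478

37.478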